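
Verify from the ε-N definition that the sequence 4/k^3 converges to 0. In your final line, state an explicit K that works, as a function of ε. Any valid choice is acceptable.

Let ε > 0 be given. For k ≥ 1, |4/k^3 − 0| = 4/k^3.
4/k^3 < ε ⇔ k^3 > 4/ε ⇔ k > (4/ε)^{1/3}.
Take K = (4/ε)^{1/3}. Then k > K implies 4/k^3 < ε.

K = (4/ε)^{1/3}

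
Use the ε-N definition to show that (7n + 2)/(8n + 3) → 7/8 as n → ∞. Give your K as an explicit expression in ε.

Fix ε > 0. For n ≥ 1, |(7n + 2)/(8n + 3) − (7/8)| = |-5|/(8(8n + 3)) = 5/(8(8n + 3)).
Since 8n + 3 ≥ 8n for n ≥ 1, this is ≤ 5/(8·8n) = (5/64)/n.
So |(7n + 2)/(8n + 3) − (7/8)| < ε whenever n > (5/64)/ε.
Take K = (5/64)/ε. If n > K then |(7n + 2)/(8n + 3) − (7/8)| ≤ (5/64)/n < ε.

K = (5/64)/ε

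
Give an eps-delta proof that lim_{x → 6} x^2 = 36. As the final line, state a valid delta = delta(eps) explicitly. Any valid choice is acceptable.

Let eps > 0. We seek delta > 0 with 0 < |x − 6| < delta ⇒ |x^2 − 36| < eps.
Factor: x^2 − 36 = (x − 6)(x + 6), so |x^2 − 36| = |x − 6|·|x + 6|.
Restrict delta ≤ 1. Then |x − 6| < 1 gives |x| < 7, so by the triangle inequality |x + 6| ≤ 7 + 6 = 13.
Hence |x^2 − 36| ≤ 13|x − 6|, which is < eps once |x − 6| < eps/13.
Take delta = min(1, eps/13). If 0 < |x − 6| < delta then both bounds hold and |x^2 − 36| ≤ 13|x − 6| < 13·(eps/13) = eps.

delta = min(1, eps/13)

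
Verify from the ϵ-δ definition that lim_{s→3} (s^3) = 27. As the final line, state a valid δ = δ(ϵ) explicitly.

δ = min(1, ϵ/37)

Fix ϵ > 0. We seek δ > 0 with 0 < |s − 3| < δ ⇒ |s^3 − 27| < ϵ.
Factor: s^3 − 27 = (s − 3)(s^2 + 3s + 9), so |s^3 − 27| = |s − 3|·|s^2 + 3s + 9|.
Restrict δ ≤ 1. Then |s − 3| < 1 gives |s| < 4, so by the triangle inequality |s^2 + 3s + 9| ≤ 4^2 + 3·4 + 9 = 37.
Hence |s^3 − 27| ≤ 37|s − 3|, which is < ϵ once |s − 3| < ϵ/37.
Take δ = min(1, ϵ/37). If 0 < |s − 3| < δ then both bounds hold and |s^3 − 27| ≤ 37|s − 3| < 37·(ϵ/37) = ϵ.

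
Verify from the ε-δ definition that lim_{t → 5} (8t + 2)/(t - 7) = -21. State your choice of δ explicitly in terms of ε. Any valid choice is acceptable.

Let ε > 0. We want δ > 0 with 0 < |t − 5| < δ ⇒ |(8t + 2)/(t - 7) + 21| < ε.
Combining over a common denominator, (8t + 2)/(t - 7) + 21 = [(8t + 2)·(-2) − 42·(t - 7)] / [(-2)·(t - 7)] = -58(t − 5) / ((-2)(t - 7)).
So |(8t + 2)/(t - 7) + 21| = 58|t − 5| / (2·|t − 7|).
Restrict δ ≤ 1. Then |t − 5| < 1 gives |t − 7| = |(t − 5) + (-2)| ≥ 2 − 1 = 1.
Hence |(8t + 2)/(t - 7) + 21| < 58|t − 5|/(2·1) = 29|t − 5|, which is < ε once |t − 5| < (1/29)ε.
Take δ = min(1, (1/29)ε). Then 0 < |t − 5| < δ forces both bounds, so |(8t + 2)/(t - 7) + 21| < ε.

δ = min(1, (1/29)ε)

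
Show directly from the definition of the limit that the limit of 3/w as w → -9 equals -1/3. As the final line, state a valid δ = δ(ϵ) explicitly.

Suppose ϵ > 0. We seek δ > 0 such that 0 < |w + 9| < δ implies |3/w + 1/3| < ϵ.
|3/w + 1/3| = 3·|-9 − w|/(9·|w|) = 3|w + 9|/(9|w|).
Restrict δ ≤ 9/2. Then |w + 9| < 9/2 gives |w| > 9/2, so 9|w| > 81/2.
Then |3/w + 1/3| < 3|w + 9|/(81/2), which is < ϵ when |w + 9| < (27/2)ϵ.
Take δ = min(9/2, (27/2)ϵ). Then 0 < |w + 9| < δ gives both |w + 9| < 9/2 and |w + 9| < (27/2)ϵ, so |3/w + 1/3| < ϵ.

δ = min(9/2, (27/2)ϵ)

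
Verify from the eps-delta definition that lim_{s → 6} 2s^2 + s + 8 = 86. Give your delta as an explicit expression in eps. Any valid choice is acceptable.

delta = min(1, eps/27)

Let eps > 0 be given. We want delta > 0 such that 0 < |s − 6| < delta implies |(2s^2 + s + 8) − 86| < eps.
(2s^2 + s + 8) − 86 = 2s^2 + s - 78 = (s − 6)(2s + 13).
So |(2s^2 + s + 8) − 86| = |s − 6|·|2s + 13|.
Require delta ≤ 1. Then |s − 6| < 1 gives |s| < 7, and by the triangle inequality |2s + 13| ≤ 2·7 + 13 = 27.
Hence |(2s^2 + s + 8) − 86| ≤ 27|s − 6| < eps provided |s − 6| < eps/27.
Take delta = min(1, eps/27). Then 0 < |s − 6| < delta gives both |s − 6| < 1 and |s − 6| < eps/27, so |(2s^2 + s + 8) − 86| < eps.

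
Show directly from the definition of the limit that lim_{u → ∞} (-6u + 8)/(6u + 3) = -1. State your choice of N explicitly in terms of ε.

Fix ε > 0. We seek N > 0 such that u > N implies |(-6u + 8)/(6u + 3) + 1| < ε.
(-6u + 8)/(6u + 3) + 1 = (6(-6u + 8) − (-6)(6u + 3)) / (6(6u + 3)) = 66/(6(6u + 3)).
For u > 0 we have 6u + 3 > 6u, so |(-6u + 8)/(6u + 3) + 1| = 66/(6(6u + 3)) < 66/(6·6u) = (11/6)/u.
Thus |(-6u + 8)/(6u + 3) + 1| < ε whenever u > (11/6)/ε.
Take N = (11/6)/ε. If u > N then |(-6u + 8)/(6u + 3) + 1| < (11/6)/u < ε.

N = (11/6)/ε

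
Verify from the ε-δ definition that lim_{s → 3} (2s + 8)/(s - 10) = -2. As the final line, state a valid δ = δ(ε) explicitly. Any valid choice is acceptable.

δ = min(7/2, (7/8)ε)

Let ε > 0. We want δ > 0 with 0 < |s − 3| < δ ⇒ |(2s + 8)/(s - 10) + 2| < ε.
Combining over a common denominator, (2s + 8)/(s - 10) + 2 = [(2s + 8)·(-7) − 14·(s - 10)] / [(-7)·(s - 10)] = -28(s − 3) / ((-7)(s - 10)).
So |(2s + 8)/(s - 10) + 2| = 28|s − 3| / (7·|s − 10|).
Require δ ≤ 7/2, so |s − 10| ≥ |-7| − |s − 3| > 7 − 7/2 = 7/2.
Hence |(2s + 8)/(s - 10) + 2| < 28|s − 3|/(7·(7/2)) = (8/7)|s − 3|, which is < ε once |s − 3| < (7/8)ε.
Take δ = min(7/2, (7/8)ε). Then 0 < |s − 3| < δ forces both bounds, so |(2s + 8)/(s - 10) + 2| < ε.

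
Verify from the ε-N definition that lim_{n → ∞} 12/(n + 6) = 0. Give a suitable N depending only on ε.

Let ε > 0 be given. For n ≥ 1, |12/(n + 6) − 0| = 12/(n + 6) ≤ 12/n.
We need 12/n < ε, i.e. n > 12/ε.
Take N = 12/ε. If n > N then |12/(n + 6)| ≤ 12/n < ε.

N = 12/ε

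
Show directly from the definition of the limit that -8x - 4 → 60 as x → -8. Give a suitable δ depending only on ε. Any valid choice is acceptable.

δ = ε/8

Let ε > 0. We need δ > 0 so that 0 < |x + 8| < δ implies |(-8x - 4) − 60| < ε.
Since (-8x - 4) − 60 = -8(x + 8), we have |(-8x - 4) − 60| = 8|x + 8|.
So 8|x + 8| < ε exactly when |x + 8| < ε/8.
Choosing δ = ε/8 gives |(-8x - 4) − 60| = 8|x + 8| < ε whenever |x + 8| < δ.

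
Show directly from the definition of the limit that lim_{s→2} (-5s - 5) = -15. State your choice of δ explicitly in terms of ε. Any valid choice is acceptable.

δ = ε/5

Suppose ε > 0. We need δ > 0 so that 0 < |s − 2| < δ implies |(-5s - 5) + 15| < ε.
Since (-5s - 5) + 15 = -5(s − 2), we have |(-5s - 5) + 15| = 5|s − 2|.
So 5|s − 2| < ε exactly when |s − 2| < ε/5.
Take δ = ε/5. If 0 < |s − 2| < δ then |(-5s - 5) + 15| = 5|s − 2| < 5·(ε/5) = ε.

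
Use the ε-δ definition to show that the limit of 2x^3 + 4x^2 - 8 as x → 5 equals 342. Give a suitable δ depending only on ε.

Let ε > 0. We want δ > 0 such that 0 < |x − 5| < δ implies |(2x^3 + 4x^2 - 8) − 342| < ε.
(2x^3 + 4x^2 - 8) − 342 = 2x^3 + 4x^2 - 350 = (x − 5)(2x^2 + 14x + 70).
So |(2x^3 + 4x^2 - 8) − 342| = |x − 5|·|2x^2 + 14x + 70|.
Assume first that |x − 5| < 2, so |x| < 7. Then |2x^2 + 14x + 70| ≤ 2·7^2 + 14·7 + 70 = 266.
Hence |(2x^3 + 4x^2 - 8) − 342| ≤ 266|x − 5| < ε provided |x − 5| < ε/266.
Choosing δ = min(2, ε/266) ensures both conditions, hence |(2x^3 + 4x^2 - 8) − 342| < ε.

δ = min(2, ε/266)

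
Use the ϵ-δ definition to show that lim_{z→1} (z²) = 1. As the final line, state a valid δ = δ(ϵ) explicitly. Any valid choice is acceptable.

δ = min(1, ϵ/3)

Let ϵ > 0 be given. We seek δ > 0 with 0 < |z − 1| < δ ⇒ |z² − 1| < ϵ.
Factor: z² − 1 = (z − 1)(z + 1), so |z² − 1| = |z − 1|·|z + 1|.
Restrict δ ≤ 1. Then |z − 1| < 1 gives |z| < 2, so by the triangle inequality |z + 1| ≤ 2 + 1 = 3.
Hence |z² − 1| ≤ 3|z − 1|, which is < ϵ once |z − 1| < ϵ/3.
Take δ = min(1, ϵ/3). If 0 < |z − 1| < δ then both bounds hold and |z² − 1| ≤ 3|z − 1| < 3·(ϵ/3) = ϵ.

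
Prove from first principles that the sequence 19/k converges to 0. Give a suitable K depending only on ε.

K = 19/ε

Suppose ε > 0. For k ≥ 1, |19/k − 0| = 19/(k) ≤ 19/k.
We need 19/k < ε, i.e. k > 19/ε.
Take K = 19/ε. If k > K then |19/k| ≤ 19/k < ε.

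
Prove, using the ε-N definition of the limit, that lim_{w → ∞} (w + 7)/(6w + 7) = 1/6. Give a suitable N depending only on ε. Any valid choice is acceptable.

N = (35/36)/ε

Suppose ε > 0. We seek N > 0 such that w > N implies |(w + 7)/(6w + 7) − (1/6)| < ε.
(w + 7)/(6w + 7) − (1/6) = (6(w + 7) − (6w + 7)) / (6(6w + 7)) = 35/(6(6w + 7)).
For w > 0 we have 6w + 7 > 6w, so |(w + 7)/(6w + 7) − (1/6)| = 35/(6(6w + 7)) < 35/(6·6w) = (35/36)/w.
Thus |(w + 7)/(6w + 7) − (1/6)| < ε whenever w > (35/36)/ε.
Take N = (35/36)/ε. If w > N then |(w + 7)/(6w + 7) − (1/6)| < (35/36)/w < ε.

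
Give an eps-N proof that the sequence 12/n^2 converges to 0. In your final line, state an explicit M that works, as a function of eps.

M = (12/eps)^{1/2}

Fix eps > 0. For n ≥ 1, |12/n^2 − 0| = 12/n^2.
12/n^2 < eps ⇔ n^2 > 12/eps ⇔ n > (12/eps)^{1/2}.
Take M = (12/eps)^{1/2}. Then n > M implies 12/n^2 < eps.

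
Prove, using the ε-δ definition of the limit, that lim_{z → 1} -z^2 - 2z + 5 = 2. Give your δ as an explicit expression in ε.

δ = min(1, ε/5)

Let ε > 0 be given. We want δ > 0 such that 0 < |z − 1| < δ implies |(-z^2 - 2z + 5) − 2| < ε.
(-z^2 - 2z + 5) − 2 = -z^2 - 2z + 3 = (z − 1)(-z - 3).
So |(-z^2 - 2z + 5) − 2| = |z − 1|·|-z - 3|.
Assume first that |z − 1| < 1, so |z| < 2. Then |-z - 3| ≤ 2 + 3 = 5.
Hence |(-z^2 - 2z + 5) − 2| ≤ 5|z − 1| < ε provided |z − 1| < ε/5.
Choosing δ = min(1, ε/5) ensures both conditions, hence |(-z^2 - 2z + 5) − 2| < ε.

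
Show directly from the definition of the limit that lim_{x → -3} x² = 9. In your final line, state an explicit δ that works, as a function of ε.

δ = min(1, ε/7)

Let ε > 0. We seek δ > 0 with 0 < |x + 3| < δ ⇒ |x² − 9| < ε.
Factor: x² − 9 = (x + 3)(x - 3), so |x² − 9| = |x + 3|·|x - 3|.
Impose δ ≤ 1 so that |x| < 4; then |x - 3| ≤ 7.
Hence |x² − 9| ≤ 7|x + 3|, which is < ε once |x + 3| < ε/7.
Take δ = min(1, ε/7). If 0 < |x + 3| < δ then both bounds hold and |x² − 9| ≤ 7|x + 3| < 7·(ε/7) = ε.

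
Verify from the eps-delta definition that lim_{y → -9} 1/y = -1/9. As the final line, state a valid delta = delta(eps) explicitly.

delta = min(9/2, (81/2)eps)

Let eps > 0 be given. We seek delta > 0 such that 0 < |y + 9| < delta implies |1/y + 1/9| < eps.
|1/y + 1/9| = |-9 − y|/(9·|y|) = |y + 9|/(9|y|).
Restrict delta ≤ 9/2. Then |y + 9| < 9/2 gives |y| > 9/2, so 9|y| > 81/2.
Then |1/y + 1/9| < |y + 9|/(81/2), which is < eps when |y + 9| < (81/2)eps.
Take delta = min(9/2, (81/2)eps). Then 0 < |y + 9| < delta gives both |y + 9| < 9/2 and |y + 9| < (81/2)eps, so |1/y + 1/9| < eps.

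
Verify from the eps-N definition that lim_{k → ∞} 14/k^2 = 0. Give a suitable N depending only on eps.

N = (14/eps)^{1/2}

Let eps > 0. For k ≥ 1, |14/k^2 − 0| = 14/k^2.
14/k^2 < eps ⇔ k^2 > 14/eps ⇔ k > (14/eps)^{1/2}.
Take N = (14/eps)^{1/2}. Then k > N implies 14/k^2 < eps.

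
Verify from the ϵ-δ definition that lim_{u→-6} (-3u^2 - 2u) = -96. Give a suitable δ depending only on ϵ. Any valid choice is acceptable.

Suppose ϵ > 0. We want δ > 0 such that 0 < |u + 6| < δ implies |(-3u^2 - 2u) + 96| < ϵ.
(-3u^2 - 2u) + 96 = -3u^2 - 2u + 96 = (u + 6)(-3u + 16).
So |(-3u^2 - 2u) + 96| = |u + 6|·|-3u + 16|.
Require δ ≤ 2. Then |u + 6| < 2 gives |u| < 8, and by the triangle inequality |-3u + 16| ≤ 3·8 + 16 = 40.
Hence |(-3u^2 - 2u) + 96| ≤ 40|u + 6| < ϵ provided |u + 6| < ϵ/40.
Choosing δ = min(2, ϵ/40) ensures both conditions, hence |(-3u^2 - 2u) + 96| < ϵ.

δ = min(2, ϵ/40)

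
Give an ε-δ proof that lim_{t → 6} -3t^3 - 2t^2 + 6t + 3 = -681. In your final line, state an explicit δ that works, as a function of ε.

Let ε > 0. We want δ > 0 such that 0 < |t − 6| < δ implies |(-3t^3 - 2t^2 + 6t + 3) + 681| < ε.
(-3t^3 - 2t^2 + 6t + 3) + 681 = -3t^3 - 2t^2 + 6t + 684 = (t − 6)(-3t^2 - 20t - 114).
So |(-3t^3 - 2t^2 + 6t + 3) + 681| = |t − 6|·|-3t^2 - 20t - 114|.
Assume first that |t − 6| < 2, so |t| < 8. Then |-3t^2 - 20t - 114| ≤ 3·8^2 + 20·8 + 114 = 466.
Hence |(-3t^3 - 2t^2 + 6t + 3) + 681| ≤ 466|t − 6| < ε provided |t − 6| < ε/466.
Take δ = min(2, ε/466). Then 0 < |t − 6| < δ gives both |t − 6| < 2 and |t − 6| < ε/466, so |(-3t^3 - 2t^2 + 6t + 3) + 681| < ε.

δ = min(2, ε/466)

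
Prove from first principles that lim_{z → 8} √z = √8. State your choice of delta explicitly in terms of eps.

delta = min(8, √8·eps)

Let eps > 0. We want delta > 0 such that 0 < |z − 8| < delta implies |√z − √8| < eps.
Multiplying by the conjugate, |√z − √8| = |z − 8|/(√z + √8).
Restrict delta ≤ 8 so that |z − 8| < 8 forces z > 0, and then √z + √8 > √8.
Hence |√z − √8| < |z − 8|/√8, which is < eps once |z − 8| < √8·eps.
Take delta = min(8, √8·eps). If 0 < |z − 8| < delta then z > 0 and |√z − √8| < |z − 8|/√8 < eps.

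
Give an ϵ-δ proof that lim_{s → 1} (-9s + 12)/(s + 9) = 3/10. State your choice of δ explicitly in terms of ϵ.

δ = min(5, (50/93)ϵ)

Let ϵ > 0. We want δ > 0 with 0 < |s − 1| < δ ⇒ |(-9s + 12)/(s + 9) − (3/10)| < ϵ.
Combining over a common denominator, (-9s + 12)/(s + 9) − (3/10) = [(-9s + 12)·10 − 3·(s + 9)] / [10·(s + 9)] = -93(s − 1) / (10(s + 9)).
So |(-9s + 12)/(s + 9) − (3/10)| = 93|s − 1| / (10·|s + 9|).
Restrict δ ≤ 5. Then |s − 1| < 5 gives |s + 9| = |(s − 1) + 10| ≥ 10 − 5 = 5.
Hence |(-9s + 12)/(s + 9) − (3/10)| < 93|s − 1|/(10·5) = (93/50)|s − 1|, which is < ϵ once |s − 1| < (50/93)ϵ.
Take δ = min(5, (50/93)ϵ). Then 0 < |s − 1| < δ forces both bounds, so |(-9s + 12)/(s + 9) − (3/10)| < ϵ.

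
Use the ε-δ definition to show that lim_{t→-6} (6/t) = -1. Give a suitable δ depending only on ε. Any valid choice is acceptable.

δ = min(3, 3ε)

Fix ε > 0. We seek δ > 0 such that 0 < |t + 6| < δ implies |6/t + 1| < ε.
|6/t + 1| = 6·|-6 − t|/(6·|t|) = 6|t + 6|/(6|t|).
Restrict δ ≤ 3. Then |t + 6| < 3 gives |t| > 3, so 6|t| > 18.
Then |6/t + 1| < 6|t + 6|/18, which is < ε when |t + 6| < 3ε.
Take δ = min(3, 3ε). Then 0 < |t + 6| < δ gives both |t + 6| < 3 and |t + 6| < 3ε, so |6/t + 1| < ε.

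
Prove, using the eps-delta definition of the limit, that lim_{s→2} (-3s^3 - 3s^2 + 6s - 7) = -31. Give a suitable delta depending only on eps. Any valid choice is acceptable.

Suppose eps > 0. We want delta > 0 such that 0 < |s − 2| < delta implies |(-3s^3 - 3s^2 + 6s - 7) + 31| < eps.
(-3s^3 - 3s^2 + 6s - 7) + 31 = -3s^3 - 3s^2 + 6s + 24 = (s − 2)(-3s^2 - 9s - 12).
So |(-3s^3 - 3s^2 + 6s - 7) + 31| = |s − 2|·|-3s^2 - 9s - 12|.
Require delta ≤ 1. Then |s − 2| < 1 gives |s| < 3, and by the triangle inequality |-3s^2 - 9s - 12| ≤ 3·3^2 + 9·3 + 12 = 66.
Hence |(-3s^3 - 3s^2 + 6s - 7) + 31| ≤ 66|s − 2| < eps provided |s − 2| < eps/66.
Choosing delta = min(1, eps/66) ensures both conditions, hence |(-3s^3 - 3s^2 + 6s - 7) + 31| < eps.

delta = min(1, eps/66)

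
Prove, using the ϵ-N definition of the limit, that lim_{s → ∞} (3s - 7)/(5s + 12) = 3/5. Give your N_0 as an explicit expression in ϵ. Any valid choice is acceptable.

N_0 = (71/25)/ϵ

Let ϵ > 0 be given. We seek N_0 > 0 such that s > N_0 implies |(3s - 7)/(5s + 12) − (3/5)| < ϵ.
(3s - 7)/(5s + 12) − (3/5) = (5(3s - 7) − 3(5s + 12)) / (5(5s + 12)) = -71/(5(5s + 12)).
For s > 0 we have 5s + 12 > 5s, so |(3s - 7)/(5s + 12) − (3/5)| = 71/(5(5s + 12)) < 71/(5·5s) = (71/25)/s.
Thus |(3s - 7)/(5s + 12) − (3/5)| < ϵ whenever s > (71/25)/ϵ.
Take N_0 = (71/25)/ϵ. If s > N_0 then |(3s - 7)/(5s + 12) − (3/5)| < (71/25)/s < ϵ.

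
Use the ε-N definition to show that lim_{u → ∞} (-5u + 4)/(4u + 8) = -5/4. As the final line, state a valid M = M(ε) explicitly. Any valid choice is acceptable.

M = (7/2)/ε

Fix ε > 0. We seek M > 0 such that u > M implies |(-5u + 4)/(4u + 8) + 5/4| < ε.
(-5u + 4)/(4u + 8) + 5/4 = (4(-5u + 4) − (-5)(4u + 8)) / (4(4u + 8)) = 56/(4(4u + 8)).
For u > 0 we have 4u + 8 > 4u, so |(-5u + 4)/(4u + 8) + 5/4| = 56/(4(4u + 8)) < 56/(4·4u) = (7/2)/u.
Thus |(-5u + 4)/(4u + 8) + 5/4| < ε whenever u > (7/2)/ε.
Take M = (7/2)/ε. If u > M then |(-5u + 4)/(4u + 8) + 5/4| < (7/2)/u < ε.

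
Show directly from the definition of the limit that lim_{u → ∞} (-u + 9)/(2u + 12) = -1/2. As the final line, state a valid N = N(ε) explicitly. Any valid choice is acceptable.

N = (15/2)/ε

Fix ε > 0. We seek N > 0 such that u > N implies |(-u + 9)/(2u + 12) + 1/2| < ε.
(-u + 9)/(2u + 12) + 1/2 = (2(-u + 9) − (-1)(2u + 12)) / (2(2u + 12)) = 30/(2(2u + 12)).
For u > 0 we have 2u + 12 > 2u, so |(-u + 9)/(2u + 12) + 1/2| = 30/(2(2u + 12)) < 30/(2·2u) = (15/2)/u.
Thus |(-u + 9)/(2u + 12) + 1/2| < ε whenever u > (15/2)/ε.
Take N = (15/2)/ε. If u > N then |(-u + 9)/(2u + 12) + 1/2| < (15/2)/u < ε.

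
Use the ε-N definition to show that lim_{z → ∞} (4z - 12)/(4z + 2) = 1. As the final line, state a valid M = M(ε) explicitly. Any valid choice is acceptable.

M = (7/2)/ε

Let ε > 0 be given. We seek M > 0 such that z > M implies |(4z - 12)/(4z + 2) − 1| < ε.
(4z - 12)/(4z + 2) − 1 = (4(4z - 12) − 4(4z + 2)) / (4(4z + 2)) = -56/(4(4z + 2)).
For z > 0 we have 4z + 2 > 4z, so |(4z - 12)/(4z + 2) − 1| = 56/(4(4z + 2)) < 56/(4·4z) = (7/2)/z.
Thus |(4z - 12)/(4z + 2) − 1| < ε whenever z > (7/2)/ε.
Take M = (7/2)/ε. If z > M then |(4z - 12)/(4z + 2) − 1| < (7/2)/z < ε.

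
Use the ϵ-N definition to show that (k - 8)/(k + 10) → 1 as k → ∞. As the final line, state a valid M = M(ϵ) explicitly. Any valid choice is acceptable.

M = 18/ϵ

Fix ϵ > 0. For k ≥ 1, |(k - 8)/(k + 10) − 1| = |-18|/((k + 10)) = 18/((k + 10)).
Since k + 10 ≥ k for k ≥ 1, this is ≤ 18/(k) = 18/k.
So |(k - 8)/(k + 10) − 1| < ϵ whenever k > 18/ϵ.
Take M = 18/ϵ. If k > M then |(k - 8)/(k + 10) − 1| ≤ 18/k < ϵ.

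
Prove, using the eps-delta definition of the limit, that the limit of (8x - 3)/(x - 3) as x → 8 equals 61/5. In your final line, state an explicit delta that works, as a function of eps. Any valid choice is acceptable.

delta = min(5/2, (25/42)eps)

Fix eps > 0. We want delta > 0 with 0 < |x − 8| < delta ⇒ |(8x - 3)/(x - 3) − (61/5)| < eps.
Combining over a common denominator, (8x - 3)/(x - 3) − (61/5) = [(8x - 3)·5 − 61·(x - 3)] / [5·(x - 3)] = -21(x − 8) / (5(x - 3)).
So |(8x - 3)/(x - 3) − (61/5)| = 21|x − 8| / (5·|x − 3|).
Restrict delta ≤ 5/2. Then |x − 8| < 5/2 gives |x − 3| = |(x − 8) + 5| ≥ 5 − 5/2 = 5/2.
Hence |(8x - 3)/(x - 3) − (61/5)| < 21|x − 8|/(5·(5/2)) = (42/25)|x − 8|, which is < eps once |x − 8| < (25/42)eps.
Take delta = min(5/2, (25/42)eps). Then 0 < |x − 8| < delta forces both bounds, so |(8x - 3)/(x - 3) − (61/5)| < eps.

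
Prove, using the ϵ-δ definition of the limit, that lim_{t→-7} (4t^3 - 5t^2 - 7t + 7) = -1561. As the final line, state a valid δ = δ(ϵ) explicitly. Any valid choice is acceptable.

Fix ϵ > 0. We want δ > 0 such that 0 < |t + 7| < δ implies |(4t^3 - 5t^2 - 7t + 7) + 1561| < ϵ.
(4t^3 - 5t^2 - 7t + 7) + 1561 = 4t^3 - 5t^2 - 7t + 1568 = (t + 7)(4t^2 - 33t + 224).
So |(4t^3 - 5t^2 - 7t + 7) + 1561| = |t + 7|·|4t^2 - 33t + 224|.
Assume first that |t + 7| < 1, so |t| < 8. Then |4t^2 - 33t + 224| ≤ 4·8^2 + 33·8 + 224 = 744.
Hence |(4t^3 - 5t^2 - 7t + 7) + 1561| ≤ 744|t + 7| < ϵ provided |t + 7| < ϵ/744.
Choosing δ = min(1, ϵ/744) ensures both conditions, hence |(4t^3 - 5t^2 - 7t + 7) + 1561| < ϵ.

δ = min(1, ϵ/744)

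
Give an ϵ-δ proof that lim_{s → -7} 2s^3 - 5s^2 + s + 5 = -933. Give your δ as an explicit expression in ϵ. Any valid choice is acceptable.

δ = min(2, ϵ/467)

Suppose ϵ > 0. We want δ > 0 such that 0 < |s + 7| < δ implies |(2s^3 - 5s^2 + s + 5) + 933| < ϵ.
(2s^3 - 5s^2 + s + 5) + 933 = 2s^3 - 5s^2 + s + 938 = (s + 7)(2s^2 - 19s + 134).
So |(2s^3 - 5s^2 + s + 5) + 933| = |s + 7|·|2s^2 - 19s + 134|.
Assume first that |s + 7| < 2, so |s| < 9. Then |2s^2 - 19s + 134| ≤ 2·9^2 + 19·9 + 134 = 467.
Hence |(2s^3 - 5s^2 + s + 5) + 933| ≤ 467|s + 7| < ϵ provided |s + 7| < ϵ/467.
Take δ = min(2, ϵ/467). Then 0 < |s + 7| < δ gives both |s + 7| < 2 and |s + 7| < ϵ/467, so |(2s^3 - 5s^2 + s + 5) + 933| < ϵ.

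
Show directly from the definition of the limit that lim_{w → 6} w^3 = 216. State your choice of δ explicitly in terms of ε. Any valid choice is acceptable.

δ = min(2, ε/148)

Suppose ε > 0. We seek δ > 0 with 0 < |w − 6| < δ ⇒ |w^3 − 216| < ε.
Factor: w^3 − 216 = (w − 6)(w^2 + 6w + 36), so |w^3 − 216| = |w − 6|·|w^2 + 6w + 36|.
Restrict δ ≤ 2. Then |w − 6| < 2 gives |w| < 8, so by the triangle inequality |w^2 + 6w + 36| ≤ 8^2 + 6·8 + 36 = 148.
Hence |w^3 − 216| ≤ 148|w − 6|, which is < ε once |w − 6| < ε/148.
Take δ = min(2, ε/148). If 0 < |w − 6| < δ then both bounds hold and |w^3 − 216| ≤ 148|w − 6| < 148·(ε/148) = ε.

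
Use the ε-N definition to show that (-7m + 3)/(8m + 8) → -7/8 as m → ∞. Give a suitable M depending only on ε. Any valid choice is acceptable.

Suppose ε > 0. For m ≥ 1, |(-7m + 3)/(8m + 8) + 7/8| = |80|/(8(8m + 8)) = 80/(8(8m + 8)).
Since 8m + 8 ≥ 8m for m ≥ 1, this is ≤ 80/(8·8m) = (5/4)/m.
So |(-7m + 3)/(8m + 8) + 7/8| < ε whenever m > (5/4)/ε.
Take M = (5/4)/ε. If m > M then |(-7m + 3)/(8m + 8) + 7/8| ≤ (5/4)/m < ε.

M = (5/4)/ε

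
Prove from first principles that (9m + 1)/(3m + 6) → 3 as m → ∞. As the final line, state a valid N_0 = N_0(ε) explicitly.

Let ε > 0. For m ≥ 1, |(9m + 1)/(3m + 6) − 3| = |-51|/(3(3m + 6)) = 51/(3(3m + 6)).
Since 3m + 6 ≥ 3m for m ≥ 1, this is ≤ 51/(3·3m) = (17/3)/m.
So |(9m + 1)/(3m + 6) − 3| < ε whenever m > (17/3)/ε.
Take N_0 = (17/3)/ε. If m > N_0 then |(9m + 1)/(3m + 6) − 3| ≤ (17/3)/m < ε.

N_0 = (17/3)/ε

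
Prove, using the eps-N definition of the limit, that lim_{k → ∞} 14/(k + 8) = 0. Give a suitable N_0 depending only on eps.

Let eps > 0 be given. For k ≥ 1, |14/(k + 8) − 0| = 14/(k + 8) ≤ 14/k.
We need 14/k < eps, i.e. k > 14/eps.
Take N_0 = 14/eps. If k > N_0 then |14/(k + 8)| ≤ 14/k < eps.

N_0 = 14/eps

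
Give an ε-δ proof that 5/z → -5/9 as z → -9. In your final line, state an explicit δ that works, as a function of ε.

δ = min(9/2, (81/10)ε)

Fix ε > 0. We seek δ > 0 such that 0 < |z + 9| < δ implies |5/z + 5/9| < ε.
|5/z + 5/9| = 5·|-9 − z|/(9·|z|) = 5|z + 9|/(9|z|).
Restrict δ ≤ 9/2. Then |z + 9| < 9/2 gives |z| > 9/2, so 9|z| > 81/2.
Then |5/z + 5/9| < 5|z + 9|/(81/2), which is < ε when |z + 9| < (81/10)ε.
Take δ = min(9/2, (81/10)ε). Then 0 < |z + 9| < δ gives both |z + 9| < 9/2 and |z + 9| < (81/10)ε, so |5/z + 5/9| < ε.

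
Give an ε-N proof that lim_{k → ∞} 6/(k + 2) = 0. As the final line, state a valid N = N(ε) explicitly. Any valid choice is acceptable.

N = 6/ε

Fix ε > 0. For k ≥ 1, |6/(k + 2) − 0| = 6/(k + 2) ≤ 6/k.
We need 6/k < ε, i.e. k > 6/ε.
Take N = 6/ε. If k > N then |6/(k + 2)| ≤ 6/k < ε.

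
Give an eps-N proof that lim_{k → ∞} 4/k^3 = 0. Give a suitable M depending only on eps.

Fix eps > 0. For k ≥ 1, |4/k^3 − 0| = 4/k^3.
4/k^3 < eps ⇔ k^3 > 4/eps ⇔ k > (4/eps)^{1/3}.
Take M = (4/eps)^{1/3}. Then k > M implies 4/k^3 < eps.

M = (4/eps)^{1/3}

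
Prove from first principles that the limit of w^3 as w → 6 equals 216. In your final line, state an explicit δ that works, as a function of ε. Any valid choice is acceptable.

δ = min(1, ε/127)

Let ε > 0 be given. We seek δ > 0 with 0 < |w − 6| < δ ⇒ |w^3 − 216| < ε.
Factor: w^3 − 216 = (w − 6)(w^2 + 6w + 36), so |w^3 − 216| = |w − 6|·|w^2 + 6w + 36|.
Restrict δ ≤ 1. Then |w − 6| < 1 gives |w| < 7, so by the triangle inequality |w^2 + 6w + 36| ≤ 7^2 + 6·7 + 36 = 127.
Hence |w^3 − 216| ≤ 127|w − 6|, which is < ε once |w − 6| < ε/127.
Take δ = min(1, ε/127). If 0 < |w − 6| < δ then both bounds hold and |w^3 − 216| ≤ 127|w − 6| < 127·(ε/127) = ε.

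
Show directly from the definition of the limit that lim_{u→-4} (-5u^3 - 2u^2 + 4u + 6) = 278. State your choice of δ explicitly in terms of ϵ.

δ = min(2, ϵ/356)

Let ϵ > 0 be given. We want δ > 0 such that 0 < |u + 4| < δ implies |(-5u^3 - 2u^2 + 4u + 6) − 278| < ϵ.
(-5u^3 - 2u^2 + 4u + 6) − 278 = -5u^3 - 2u^2 + 4u - 272 = (u + 4)(-5u^2 + 18u - 68).
So |(-5u^3 - 2u^2 + 4u + 6) − 278| = |u + 4|·|-5u^2 + 18u - 68|.
Assume first that |u + 4| < 2, so |u| < 6. Then |-5u^2 + 18u - 68| ≤ 5·6^2 + 18·6 + 68 = 356.
Hence |(-5u^3 - 2u^2 + 4u + 6) − 278| ≤ 356|u + 4| < ϵ provided |u + 4| < ϵ/356.
Choosing δ = min(2, ϵ/356) ensures both conditions, hence |(-5u^3 - 2u^2 + 4u + 6) − 278| < ϵ.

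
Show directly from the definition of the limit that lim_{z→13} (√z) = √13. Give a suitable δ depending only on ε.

Let ε > 0 be given. We want δ > 0 such that 0 < |z − 13| < δ implies |√z − √13| < ε.
Multiplying by the conjugate, |√z − √13| = |z − 13|/(√z + √13).
Restrict δ ≤ 13 so that |z − 13| < 13 forces z > 0, and then √z + √13 > √13.
Hence |√z − √13| < |z − 13|/√13, which is < ε once |z − 13| < √13·ε.
Take δ = min(13, √13·ε). If 0 < |z − 13| < δ then z > 0 and |√z − √13| < |z − 13|/√13 < ε.

δ = min(13, √13·ε)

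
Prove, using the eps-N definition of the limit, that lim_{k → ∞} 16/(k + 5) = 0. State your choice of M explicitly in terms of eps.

Fix eps > 0. For k ≥ 1, |16/(k + 5) − 0| = 16/(k + 5) ≤ 16/k.
We need 16/k < eps, i.e. k > 16/eps.
Take M = 16/eps. If k > M then |16/(k + 5)| ≤ 16/k < eps.

M = 16/eps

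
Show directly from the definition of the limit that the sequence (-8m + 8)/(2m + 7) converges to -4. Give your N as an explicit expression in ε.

N = 18/ε

Fix ε > 0. For m ≥ 1, |(-8m + 8)/(2m + 7) + 4| = |72|/(2(2m + 7)) = 72/(2(2m + 7)).
Since 2m + 7 ≥ 2m for m ≥ 1, this is ≤ 72/(2·2m) = 18/m.
So |(-8m + 8)/(2m + 7) + 4| < ε whenever m > 18/ε.
Take N = 18/ε. If m > N then |(-8m + 8)/(2m + 7) + 4| ≤ 18/m < ε.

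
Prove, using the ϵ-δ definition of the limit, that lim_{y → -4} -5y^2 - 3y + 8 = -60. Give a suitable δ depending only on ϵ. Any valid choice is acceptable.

δ = min(1, ϵ/42)

Let ϵ > 0 be given. We want δ > 0 such that 0 < |y + 4| < δ implies |(-5y^2 - 3y + 8) + 60| < ϵ.
(-5y^2 - 3y + 8) + 60 = -5y^2 - 3y + 68 = (y + 4)(-5y + 17).
So |(-5y^2 - 3y + 8) + 60| = |y + 4|·|-5y + 17|.
Assume first that |y + 4| < 1, so |y| < 5. Then |-5y + 17| ≤ 5·5 + 17 = 42.
Hence |(-5y^2 - 3y + 8) + 60| ≤ 42|y + 4| < ϵ provided |y + 4| < ϵ/42.
Take δ = min(1, ϵ/42). Then 0 < |y + 4| < δ gives both |y + 4| < 1 and |y + 4| < ϵ/42, so |(-5y^2 - 3y + 8) + 60| < ϵ.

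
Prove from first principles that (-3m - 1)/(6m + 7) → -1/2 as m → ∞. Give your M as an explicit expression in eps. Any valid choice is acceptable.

Let eps > 0. For m ≥ 1, |(-3m - 1)/(6m + 7) + 1/2| = |15|/(6(6m + 7)) = 15/(6(6m + 7)).
Since 6m + 7 ≥ 6m for m ≥ 1, this is ≤ 15/(6·6m) = (5/12)/m.
So |(-3m - 1)/(6m + 7) + 1/2| < eps whenever m > (5/12)/eps.
Take M = (5/12)/eps. If m > M then |(-3m - 1)/(6m + 7) + 1/2| ≤ (5/12)/m < eps.

M = (5/12)/eps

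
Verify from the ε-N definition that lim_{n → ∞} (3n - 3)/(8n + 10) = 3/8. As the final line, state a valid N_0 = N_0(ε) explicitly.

N_0 = (27/32)/ε

Let ε > 0 be given. For n ≥ 1, |(3n - 3)/(8n + 10) − (3/8)| = |-54|/(8(8n + 10)) = 54/(8(8n + 10)).
Since 8n + 10 ≥ 8n for n ≥ 1, this is ≤ 54/(8·8n) = (27/32)/n.
So |(3n - 3)/(8n + 10) − (3/8)| < ε whenever n > (27/32)/ε.
Take N_0 = (27/32)/ε. If n > N_0 then |(3n - 3)/(8n + 10) − (3/8)| ≤ (27/32)/n < ε.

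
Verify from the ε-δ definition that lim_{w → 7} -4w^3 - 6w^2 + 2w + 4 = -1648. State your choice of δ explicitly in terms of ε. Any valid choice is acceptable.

δ = min(1, ε/764)

Let ε > 0 be given. We want δ > 0 such that 0 < |w − 7| < δ implies |(-4w^3 - 6w^2 + 2w + 4) + 1648| < ε.
(-4w^3 - 6w^2 + 2w + 4) + 1648 = -4w^3 - 6w^2 + 2w + 1652 = (w − 7)(-4w^2 - 34w - 236).
So |(-4w^3 - 6w^2 + 2w + 4) + 1648| = |w − 7|·|-4w^2 - 34w - 236|.
Require δ ≤ 1. Then |w − 7| < 1 gives |w| < 8, and by the triangle inequality |-4w^2 - 34w - 236| ≤ 4·8^2 + 34·8 + 236 = 764.
Hence |(-4w^3 - 6w^2 + 2w + 4) + 1648| ≤ 764|w − 7| < ε provided |w − 7| < ε/764.
Take δ = min(1, ε/764). Then 0 < |w − 7| < δ gives both |w − 7| < 1 and |w − 7| < ε/764, so |(-4w^3 - 6w^2 + 2w + 4) + 1648| < ε.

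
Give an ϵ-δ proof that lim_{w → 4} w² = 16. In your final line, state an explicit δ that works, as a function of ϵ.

Fix ϵ > 0. We seek δ > 0 with 0 < |w − 4| < δ ⇒ |w² − 16| < ϵ.
Factor: w² − 16 = (w − 4)(w + 4), so |w² − 16| = |w − 4|·|w + 4|.
Restrict δ ≤ 2. Then |w − 4| < 2 gives |w| < 6, so by the triangle inequality |w + 4| ≤ 6 + 4 = 10.
Hence |w² − 16| ≤ 10|w − 4|, which is < ϵ once |w − 4| < ϵ/10.
Take δ = min(2, ϵ/10). If 0 < |w − 4| < δ then both bounds hold and |w² − 16| ≤ 10|w − 4| < 10·(ϵ/10) = ϵ.

δ = min(2, ϵ/10)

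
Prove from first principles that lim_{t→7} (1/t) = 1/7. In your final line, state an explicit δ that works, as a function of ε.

Fix ε > 0. We seek δ > 0 such that 0 < |t − 7| < δ implies |1/t − (1/7)| < ε.
|1/t − (1/7)| = |7 − t|/(7·|t|) = |t − 7|/(7|t|).
Restrict δ ≤ 7/2. Then |t − 7| < 7/2 gives |t| > 7/2, so 7|t| > 49/2.
Then |1/t − (1/7)| < |t − 7|/(49/2), which is < ε when |t − 7| < (49/2)ε.
Take δ = min(7/2, (49/2)ε). Then 0 < |t − 7| < δ gives both |t − 7| < 7/2 and |t − 7| < (49/2)ε, so |1/t − (1/7)| < ε.

δ = min(7/2, (49/2)ε)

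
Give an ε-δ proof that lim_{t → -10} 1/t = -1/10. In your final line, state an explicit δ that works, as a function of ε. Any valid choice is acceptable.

δ = min(5, 50ε)

Let ε > 0 be given. We seek δ > 0 such that 0 < |t + 10| < δ implies |1/t + 1/10| < ε.
|1/t + 1/10| = |-10 − t|/(10·|t|) = |t + 10|/(10|t|).
Require δ ≤ 5 so that |t| > 10 − 5 = 5, hence 10|t| > 50.
Then |1/t + 1/10| < |t + 10|/50, which is < ε when |t + 10| < 50ε.
Take δ = min(5, 50ε). Then 0 < |t + 10| < δ gives both |t + 10| < 5 and |t + 10| < 50ε, so |1/t + 1/10| < ε.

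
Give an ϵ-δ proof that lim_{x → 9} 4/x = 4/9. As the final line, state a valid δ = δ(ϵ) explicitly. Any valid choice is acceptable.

δ = min(9/2, (81/8)ϵ)

Fix ϵ > 0. We seek δ > 0 such that 0 < |x − 9| < δ implies |4/x − (4/9)| < ϵ.
|4/x − (4/9)| = 4·|9 − x|/(9·|x|) = 4|x − 9|/(9|x|).
Require δ ≤ 9/2 so that |x| > 9 − 9/2 = 9/2, hence 9|x| > 81/2.
Then |4/x − (4/9)| < 4|x − 9|/(81/2), which is < ϵ when |x − 9| < (81/8)ϵ.
Take δ = min(9/2, (81/8)ϵ). Then 0 < |x − 9| < δ gives both |x − 9| < 9/2 and |x − 9| < (81/8)ϵ, so |4/x − (4/9)| < ϵ.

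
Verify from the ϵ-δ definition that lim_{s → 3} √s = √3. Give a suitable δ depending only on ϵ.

δ = min(3, √3·ϵ)

Suppose ϵ > 0. We want δ > 0 such that 0 < |s − 3| < δ implies |√s − √3| < ϵ.
Rationalise: √s − √3 = (s − 3)/(√s + √3), so |√s − √3| = |s − 3|/(√s + √3).
Restrict δ ≤ 3 so that |s − 3| < 3 forces s > 0, and then √s + √3 > √3.
Hence |√s − √3| < |s − 3|/√3, which is < ϵ once |s − 3| < √3·ϵ.
Take δ = min(3, √3·ϵ). If 0 < |s − 3| < δ then s > 0 and |√s − √3| < |s − 3|/√3 < ϵ.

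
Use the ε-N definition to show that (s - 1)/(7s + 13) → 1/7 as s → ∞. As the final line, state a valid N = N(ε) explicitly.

N = (20/49)/ε

Fix ε > 0. We seek N > 0 such that s > N implies |(s - 1)/(7s + 13) − (1/7)| < ε.
(s - 1)/(7s + 13) − (1/7) = (7(s - 1) − (7s + 13)) / (7(7s + 13)) = -20/(7(7s + 13)).
For s > 0 we have 7s + 13 > 7s, so |(s - 1)/(7s + 13) − (1/7)| = 20/(7(7s + 13)) < 20/(7·7s) = (20/49)/s.
Thus |(s - 1)/(7s + 13) − (1/7)| < ε whenever s > (20/49)/ε.
Take N = (20/49)/ε. If s > N then |(s - 1)/(7s + 13) − (1/7)| < (20/49)/s < ε.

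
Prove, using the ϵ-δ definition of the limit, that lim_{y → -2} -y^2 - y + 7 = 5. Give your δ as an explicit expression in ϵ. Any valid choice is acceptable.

Let ϵ > 0. We want δ > 0 such that 0 < |y + 2| < δ implies |(-y^2 - y + 7) − 5| < ϵ.
(-y^2 - y + 7) − 5 = -y^2 - y + 2 = (y + 2)(-y + 1).
So |(-y^2 - y + 7) − 5| = |y + 2|·|-y + 1|.
Assume first that |y + 2| < 1, so |y| < 3. Then |-y + 1| ≤ 3 + 1 = 4.
Hence |(-y^2 - y + 7) − 5| ≤ 4|y + 2| < ϵ provided |y + 2| < ϵ/4.
Choosing δ = min(1, ϵ/4) ensures both conditions, hence |(-y^2 - y + 7) − 5| < ϵ.

δ = min(1, ϵ/4)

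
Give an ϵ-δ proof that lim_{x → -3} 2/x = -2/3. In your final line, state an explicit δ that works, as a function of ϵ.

δ = min(3/2, (9/4)ϵ)

Let ϵ > 0. We seek δ > 0 such that 0 < |x + 3| < δ implies |2/x + 2/3| < ϵ.
|2/x + 2/3| = 2·|-3 − x|/(3·|x|) = 2|x + 3|/(3|x|).
Require δ ≤ 3/2 so that |x| > 3 − 3/2 = 3/2, hence 3|x| > 9/2.
Then |2/x + 2/3| < 2|x + 3|/(9/2), which is < ϵ when |x + 3| < (9/4)ϵ.
Take δ = min(3/2, (9/4)ϵ). Then 0 < |x + 3| < δ gives both |x + 3| < 3/2 and |x + 3| < (9/4)ϵ, so |2/x + 2/3| < ϵ.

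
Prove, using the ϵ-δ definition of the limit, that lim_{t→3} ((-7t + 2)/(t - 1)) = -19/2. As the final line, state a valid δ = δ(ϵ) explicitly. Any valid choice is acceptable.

δ = min(1, (2/5)ϵ)

Suppose ϵ > 0. We want δ > 0 with 0 < |t − 3| < δ ⇒ |(-7t + 2)/(t - 1) + 19/2| < ϵ.
Combining over a common denominator, (-7t + 2)/(t - 1) + 19/2 = [(-7t + 2)·2 − (-19)·(t - 1)] / [2·(t - 1)] = 5(t − 3) / (2(t - 1)).
So |(-7t + 2)/(t - 1) + 19/2| = 5|t − 3| / (2·|t − 1|).
Restrict δ ≤ 1. Then |t − 3| < 1 gives |t − 1| = |(t − 3) + 2| ≥ 2 − 1 = 1.
Hence |(-7t + 2)/(t - 1) + 19/2| < 5|t − 3|/(2·1) = (5/2)|t − 3|, which is < ϵ once |t − 3| < (2/5)ϵ.
Take δ = min(1, (2/5)ϵ). Then 0 < |t − 3| < δ forces both bounds, so |(-7t + 2)/(t - 1) + 19/2| < ϵ.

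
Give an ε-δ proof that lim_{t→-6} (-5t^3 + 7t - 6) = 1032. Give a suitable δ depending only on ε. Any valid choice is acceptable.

δ = min(2, ε/733)

Fix ε > 0. We want δ > 0 such that 0 < |t + 6| < δ implies |(-5t^3 + 7t - 6) − 1032| < ε.
(-5t^3 + 7t - 6) − 1032 = -5t^3 + 7t - 1038 = (t + 6)(-5t^2 + 30t - 173).
So |(-5t^3 + 7t - 6) − 1032| = |t + 6|·|-5t^2 + 30t - 173|.
Require δ ≤ 2. Then |t + 6| < 2 gives |t| < 8, and by the triangle inequality |-5t^2 + 30t - 173| ≤ 5·8^2 + 30·8 + 173 = 733.
Hence |(-5t^3 + 7t - 6) − 1032| ≤ 733|t + 6| < ε provided |t + 6| < ε/733.
Choosing δ = min(2, ε/733) ensures both conditions, hence |(-5t^3 + 7t - 6) − 1032| < ε.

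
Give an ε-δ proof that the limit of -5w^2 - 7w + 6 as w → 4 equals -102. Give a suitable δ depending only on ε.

δ = min(1, ε/52)

Let ε > 0. We want δ > 0 such that 0 < |w − 4| < δ implies |(-5w^2 - 7w + 6) + 102| < ε.
(-5w^2 - 7w + 6) + 102 = -5w^2 - 7w + 108 = (w − 4)(-5w - 27).
So |(-5w^2 - 7w + 6) + 102| = |w − 4|·|-5w - 27|.
Require δ ≤ 1. Then |w − 4| < 1 gives |w| < 5, and by the triangle inequality |-5w - 27| ≤ 5·5 + 27 = 52.
Hence |(-5w^2 - 7w + 6) + 102| ≤ 52|w − 4| < ε provided |w − 4| < ε/52.
Take δ = min(1, ε/52). Then 0 < |w − 4| < δ gives both |w − 4| < 1 and |w − 4| < ε/52, so |(-5w^2 - 7w + 6) + 102| < ε.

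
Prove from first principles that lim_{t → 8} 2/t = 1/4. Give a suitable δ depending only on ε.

Suppose ε > 0. We seek δ > 0 such that 0 < |t − 8| < δ implies |2/t − (1/4)| < ε.
|2/t − (1/4)| = 2·|8 − t|/(8·|t|) = 2|t − 8|/(8|t|).
Restrict δ ≤ 4. Then |t − 8| < 4 gives |t| > 4, so 8|t| > 32.
Then |2/t − (1/4)| < 2|t − 8|/32, which is < ε when |t − 8| < 16ε.
Take δ = min(4, 16ε). Then 0 < |t − 8| < δ gives both |t − 8| < 4 and |t − 8| < 16ε, so |2/t − (1/4)| < ε.

δ = min(4, 16ε)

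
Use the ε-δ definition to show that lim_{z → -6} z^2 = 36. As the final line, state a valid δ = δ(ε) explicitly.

Suppose ε > 0. We seek δ > 0 with 0 < |z + 6| < δ ⇒ |z^2 − 36| < ε.
Factor: z^2 − 36 = (z + 6)(z - 6), so |z^2 − 36| = |z + 6|·|z - 6|.
Impose δ ≤ 1 so that |z| < 7; then |z - 6| ≤ 13.
Hence |z^2 − 36| ≤ 13|z + 6|, which is < ε once |z + 6| < ε/13.
Take δ = min(1, ε/13). If 0 < |z + 6| < δ then both bounds hold and |z^2 − 36| ≤ 13|z + 6| < 13·(ε/13) = ε.

δ = min(1, ε/13)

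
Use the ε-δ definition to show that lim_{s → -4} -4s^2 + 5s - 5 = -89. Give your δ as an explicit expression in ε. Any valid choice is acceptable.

δ = min(1, ε/41)

Let ε > 0 be given. We want δ > 0 such that 0 < |s + 4| < δ implies |(-4s^2 + 5s - 5) + 89| < ε.
(-4s^2 + 5s - 5) + 89 = -4s^2 + 5s + 84 = (s + 4)(-4s + 21).
So |(-4s^2 + 5s - 5) + 89| = |s + 4|·|-4s + 21|.
Assume first that |s + 4| < 1, so |s| < 5. Then |-4s + 21| ≤ 4·5 + 21 = 41.
Hence |(-4s^2 + 5s - 5) + 89| ≤ 41|s + 4| < ε provided |s + 4| < ε/41.
Choosing δ = min(1, ε/41) ensures both conditions, hence |(-4s^2 + 5s - 5) + 89| < ε.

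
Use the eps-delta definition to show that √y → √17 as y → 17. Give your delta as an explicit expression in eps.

delta = min(17, √17·eps)

Fix eps > 0. We want delta > 0 such that 0 < |y − 17| < delta implies |√y − √17| < eps.
Multiplying by the conjugate, |√y − √17| = |y − 17|/(√y + √17).
Restrict delta ≤ 17 so that |y − 17| < 17 forces y > 0, and then √y + √17 > √17.
Hence |√y − √17| < |y − 17|/√17, which is < eps once |y − 17| < √17·eps.
Take delta = min(17, √17·eps). If 0 < |y − 17| < delta then y > 0 and |√y − √17| < |y − 17|/√17 < eps.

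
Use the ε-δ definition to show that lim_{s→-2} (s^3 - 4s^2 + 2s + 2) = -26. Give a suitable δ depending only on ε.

δ = min(1, ε/41)

Suppose ε > 0. We want δ > 0 such that 0 < |s + 2| < δ implies |(s^3 - 4s^2 + 2s + 2) + 26| < ε.
(s^3 - 4s^2 + 2s + 2) + 26 = s^3 - 4s^2 + 2s + 28 = (s + 2)(s^2 - 6s + 14).
So |(s^3 - 4s^2 + 2s + 2) + 26| = |s + 2|·|s^2 - 6s + 14|.
Require δ ≤ 1. Then |s + 2| < 1 gives |s| < 3, and by the triangle inequality |s^2 - 6s + 14| ≤ 3^2 + 6·3 + 14 = 41.
Hence |(s^3 - 4s^2 + 2s + 2) + 26| ≤ 41|s + 2| < ε provided |s + 2| < ε/41.
Take δ = min(1, ε/41). Then 0 < |s + 2| < δ gives both |s + 2| < 1 and |s + 2| < ε/41, so |(s^3 - 4s^2 + 2s + 2) + 26| < ε.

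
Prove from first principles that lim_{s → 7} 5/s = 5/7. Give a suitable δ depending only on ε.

δ = min(7/2, (49/10)ε)

Let ε > 0 be given. We seek δ > 0 such that 0 < |s − 7| < δ implies |5/s − (5/7)| < ε.
|5/s − (5/7)| = 5·|7 − s|/(7·|s|) = 5|s − 7|/(7|s|).
Restrict δ ≤ 7/2. Then |s − 7| < 7/2 gives |s| > 7/2, so 7|s| > 49/2.
Then |5/s − (5/7)| < 5|s − 7|/(49/2), which is < ε when |s − 7| < (49/10)ε.
Take δ = min(7/2, (49/10)ε). Then 0 < |s − 7| < δ gives both |s − 7| < 7/2 and |s − 7| < (49/10)ε, so |5/s − (5/7)| < ε.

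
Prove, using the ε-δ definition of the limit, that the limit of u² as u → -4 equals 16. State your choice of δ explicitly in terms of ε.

Fix ε > 0. We seek δ > 0 with 0 < |u + 4| < δ ⇒ |u² − 16| < ε.
Factor: u² − 16 = (u + 4)(u - 4), so |u² − 16| = |u + 4|·|u - 4|.
Impose δ ≤ 2 so that |u| < 6; then |u - 4| ≤ 10.
Hence |u² − 16| ≤ 10|u + 4|, which is < ε once |u + 4| < ε/10.
Take δ = min(2, ε/10). If 0 < |u + 4| < δ then both bounds hold and |u² − 16| ≤ 10|u + 4| < 10·(ε/10) = ε.

δ = min(2, ε/10)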